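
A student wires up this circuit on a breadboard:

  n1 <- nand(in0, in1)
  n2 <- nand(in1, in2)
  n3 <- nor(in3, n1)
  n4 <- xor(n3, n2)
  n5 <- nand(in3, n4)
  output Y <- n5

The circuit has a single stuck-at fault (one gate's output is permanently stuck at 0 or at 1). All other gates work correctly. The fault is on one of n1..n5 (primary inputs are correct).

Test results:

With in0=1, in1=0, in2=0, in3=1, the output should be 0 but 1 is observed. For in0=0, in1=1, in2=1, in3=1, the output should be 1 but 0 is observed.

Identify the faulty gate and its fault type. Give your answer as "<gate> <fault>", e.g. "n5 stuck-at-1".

n3 stuck-at-1

Fault-free values for test 1 (in0=1, in1=0, in2=0, in3=1): n1=1, n2=1, n3=0, n4=1, n5=0, giving Y=0. Observed 1.
Test 1: faults giving observed 1 are {n2 stuck-at-0, n3 stuck-at-1, n4 stuck-at-0, n5 stuck-at-1}.
Test 2 (in0=0, in1=1, in2=1, in3=1): fault-free n1=1, n2=0, n3=0, n4=0, n5=1 → 1; observed 0. Eliminates n2 stuck-at-0, n4 stuck-at-0, n5 stuck-at-1.
Only n3 stuck-at-1 is consistent with every test.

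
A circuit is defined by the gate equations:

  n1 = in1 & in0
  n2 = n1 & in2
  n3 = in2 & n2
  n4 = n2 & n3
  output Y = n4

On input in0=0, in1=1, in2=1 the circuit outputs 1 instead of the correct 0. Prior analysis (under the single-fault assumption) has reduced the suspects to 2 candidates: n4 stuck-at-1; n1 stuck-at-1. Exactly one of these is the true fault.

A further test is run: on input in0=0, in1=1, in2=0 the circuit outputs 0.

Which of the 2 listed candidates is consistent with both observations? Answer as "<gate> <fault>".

Evaluate each candidate on input in0=0, in1=1, in2=0:
  n4 stuck-at-1: n1=0, n2=0, n3=0, n4=1 [stuck-at-1] → 1 — eliminated
  n1 stuck-at-1: n1=1 [stuck-at-1], n2=0, n3=0, n4=0 → 0 — matches
Only n1 stuck-at-1 reproduces the observed 0.

n1 stuck-at-1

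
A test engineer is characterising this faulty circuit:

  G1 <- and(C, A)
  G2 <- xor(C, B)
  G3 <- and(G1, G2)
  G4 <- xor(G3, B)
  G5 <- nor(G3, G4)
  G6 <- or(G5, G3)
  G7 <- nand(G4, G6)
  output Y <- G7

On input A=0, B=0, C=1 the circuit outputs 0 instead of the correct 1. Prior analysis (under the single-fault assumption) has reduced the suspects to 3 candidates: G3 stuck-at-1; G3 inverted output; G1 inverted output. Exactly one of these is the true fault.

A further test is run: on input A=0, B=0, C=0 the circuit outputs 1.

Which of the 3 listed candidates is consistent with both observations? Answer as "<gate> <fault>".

Evaluate each candidate on input A=0, B=0, C=0:
  G3 stuck-at-1: G1=0, G2=0, G3=1 [stuck-at-1], G4=1, G5=0, G6=1, G7=0 → 0 — eliminated
  G3 inverted output: G1=0, G2=0, G3=1 [inverted output], G4=1, G5=0, G6=1, G7=0 → 0 — eliminated
  G1 inverted output: G1=1 [inverted output], G2=0, G3=0, G4=0, G5=1, G6=1, G7=1 → 1 — matches
Only G1 inverted output reproduces the observed 1.

G1 inverted output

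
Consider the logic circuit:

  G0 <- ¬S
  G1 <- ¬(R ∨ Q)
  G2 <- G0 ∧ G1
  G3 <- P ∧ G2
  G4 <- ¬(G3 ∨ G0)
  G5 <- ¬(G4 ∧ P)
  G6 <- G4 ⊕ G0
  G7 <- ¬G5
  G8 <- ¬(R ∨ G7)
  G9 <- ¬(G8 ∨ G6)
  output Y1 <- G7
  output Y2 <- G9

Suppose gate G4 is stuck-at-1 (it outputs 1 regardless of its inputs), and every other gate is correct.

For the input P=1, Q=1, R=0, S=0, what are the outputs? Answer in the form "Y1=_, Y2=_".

Y1=1, Y2=1

Propagate with G4 forced: G0=1, G1=0, G2=0, G3=0, G4=1 [stuck-at-1], G5=0, G6=0, G7=1, G8=0, G9=1.
So the outputs are Y1=1, Y2=1. (Without the fault they would be Y1=0, Y2=0.)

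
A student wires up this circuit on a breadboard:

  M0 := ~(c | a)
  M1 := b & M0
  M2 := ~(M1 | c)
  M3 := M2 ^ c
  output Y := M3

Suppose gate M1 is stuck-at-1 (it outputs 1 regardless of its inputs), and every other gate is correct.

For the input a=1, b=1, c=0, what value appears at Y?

Propagate with M1 forced: M0=0, M1=1 [stuck-at-1], M2=0, M3=0.
So Y = 0. (Without the fault it would be 1.)

0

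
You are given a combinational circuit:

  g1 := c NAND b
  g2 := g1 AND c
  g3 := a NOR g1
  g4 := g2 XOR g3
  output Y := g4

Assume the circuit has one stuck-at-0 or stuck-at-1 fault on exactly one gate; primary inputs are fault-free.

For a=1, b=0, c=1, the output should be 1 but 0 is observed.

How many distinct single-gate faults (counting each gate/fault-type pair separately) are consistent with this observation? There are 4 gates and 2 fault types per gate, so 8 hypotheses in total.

Fault-free: g1=1, g2=1, g3=0, g4=1 → 1. Observed 0.
  g1 stuck-at-0: output 0 ✓
  g1 stuck-at-1: output 1 ✗
  g2 stuck-at-0: output 0 ✓
  g2 stuck-at-1: output 1 ✗
  g3 stuck-at-0: output 1 ✗
  g3 stuck-at-1: output 0 ✓
  g4 stuck-at-0: output 0 ✓
  g4 stuck-at-1: output 1 ✗
Consistent faults: {g1 stuck-at-0, g2 stuck-at-0, g3 stuck-at-1, g4 stuck-at-0} — 4 in all.

4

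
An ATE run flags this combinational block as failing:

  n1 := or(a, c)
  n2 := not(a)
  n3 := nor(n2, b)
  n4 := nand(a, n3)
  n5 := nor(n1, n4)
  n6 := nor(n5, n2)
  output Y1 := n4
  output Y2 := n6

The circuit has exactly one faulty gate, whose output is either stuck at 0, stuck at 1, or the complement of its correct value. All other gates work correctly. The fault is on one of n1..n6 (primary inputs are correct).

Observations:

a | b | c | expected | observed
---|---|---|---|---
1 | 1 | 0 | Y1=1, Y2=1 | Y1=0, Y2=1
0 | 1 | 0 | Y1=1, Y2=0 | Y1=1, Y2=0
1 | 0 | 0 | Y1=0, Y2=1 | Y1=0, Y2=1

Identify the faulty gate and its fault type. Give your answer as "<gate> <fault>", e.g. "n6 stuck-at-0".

n3 stuck-at-1

Fault-free values for test 1 (a=1, b=1, c=0): n1=1, n2=0, n3=0, n4=1, n5=0, n6=1, giving Y1=1, Y2=1. Observed Y1=0, Y2=1.
Test 1: faults giving observed Y1=0, Y2=1 are {n3 stuck-at-1, n3 inverted output, n4 stuck-at-0, n4 inverted output}.
Test 2 (a=0, b=1, c=0): fault-free n1=0, n2=1, n3=0, n4=1, n5=0, n6=0 → Y1=1, Y2=0; observed Y1=1, Y2=0. Eliminates n4 stuck-at-0, n4 inverted output.
Test 3 (a=1, b=0, c=0): fault-free n1=1, n2=0, n3=1, n4=0, n5=0, n6=1 → Y1=0, Y2=1; observed Y1=0, Y2=1. Eliminates n3 inverted output.
Only n3 stuck-at-1 is consistent with every test.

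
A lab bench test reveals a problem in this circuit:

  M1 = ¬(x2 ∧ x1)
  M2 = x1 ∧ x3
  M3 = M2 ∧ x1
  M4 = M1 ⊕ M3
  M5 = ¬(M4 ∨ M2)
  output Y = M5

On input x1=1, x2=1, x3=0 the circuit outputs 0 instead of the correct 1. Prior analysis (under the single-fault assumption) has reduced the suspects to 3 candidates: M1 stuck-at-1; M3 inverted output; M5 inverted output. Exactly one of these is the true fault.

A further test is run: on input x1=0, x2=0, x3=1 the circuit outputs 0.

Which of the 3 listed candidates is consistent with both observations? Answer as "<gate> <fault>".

M1 stuck-at-1

Evaluate each candidate on input x1=0, x2=0, x3=1:
  M1 stuck-at-1: M1=1 [stuck-at-1], M2=0, M3=0, M4=1, M5=0 → 0 — matches
  M3 inverted output: M1=1, M2=0, M3=1 [inverted output], M4=0, M5=1 → 1 — eliminated
  M5 inverted output: M1=1, M2=0, M3=0, M4=1, M5=1 [inverted output] → 1 — eliminated
Only M1 stuck-at-1 reproduces the observed 0.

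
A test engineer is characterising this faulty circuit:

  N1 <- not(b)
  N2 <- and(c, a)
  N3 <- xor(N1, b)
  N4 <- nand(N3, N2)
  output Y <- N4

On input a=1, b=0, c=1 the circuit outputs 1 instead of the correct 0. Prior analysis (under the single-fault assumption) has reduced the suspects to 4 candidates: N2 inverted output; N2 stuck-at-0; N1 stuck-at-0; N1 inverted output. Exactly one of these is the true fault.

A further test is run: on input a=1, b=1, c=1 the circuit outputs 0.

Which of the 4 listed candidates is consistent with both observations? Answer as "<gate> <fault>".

N1 stuck-at-0

Evaluate each candidate on input a=1, b=1, c=1:
  N2 inverted output: N1=0, N2=0 [inverted output], N3=1, N4=1 → 1 — eliminated
  N2 stuck-at-0: N1=0, N2=0 [stuck-at-0], N3=1, N4=1 → 1 — eliminated
  N1 stuck-at-0: N1=0 [stuck-at-0], N2=1, N3=1, N4=0 → 0 — matches
  N1 inverted output: N1=1 [inverted output], N2=1, N3=0, N4=1 → 1 — eliminated
Only N1 stuck-at-0 reproduces the observed 0.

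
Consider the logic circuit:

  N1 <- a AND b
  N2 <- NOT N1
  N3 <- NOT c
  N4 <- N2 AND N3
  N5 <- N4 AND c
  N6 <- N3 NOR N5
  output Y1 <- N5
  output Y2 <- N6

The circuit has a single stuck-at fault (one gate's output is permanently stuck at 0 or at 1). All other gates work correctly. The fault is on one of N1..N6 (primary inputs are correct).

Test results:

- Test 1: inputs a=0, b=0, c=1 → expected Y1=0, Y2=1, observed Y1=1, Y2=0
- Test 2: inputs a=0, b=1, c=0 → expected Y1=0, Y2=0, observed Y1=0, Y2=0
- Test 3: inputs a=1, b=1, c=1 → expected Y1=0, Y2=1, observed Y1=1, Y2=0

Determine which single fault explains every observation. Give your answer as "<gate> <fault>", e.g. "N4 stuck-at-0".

Fault-free values for test 1 (a=0, b=0, c=1): N1=0, N2=1, N3=0, N4=0, N5=0, N6=1, giving Y1=0, Y2=1. Observed Y1=1, Y2=0.
Test 1: faults giving observed Y1=1, Y2=0 are {N3 stuck-at-1, N4 stuck-at-1, N5 stuck-at-1}.
Test 2 (a=0, b=1, c=0): fault-free N1=0, N2=1, N3=1, N4=1, N5=0, N6=0 → Y1=0, Y2=0; observed Y1=0, Y2=0. Eliminates N5 stuck-at-1.
Test 3 (a=1, b=1, c=1): fault-free N1=1, N2=0, N3=0, N4=0, N5=0, N6=1 → Y1=0, Y2=1; observed Y1=1, Y2=0. Eliminates N3 stuck-at-1.
Only N4 stuck-at-1 is consistent with every test.

N4 stuck-at-1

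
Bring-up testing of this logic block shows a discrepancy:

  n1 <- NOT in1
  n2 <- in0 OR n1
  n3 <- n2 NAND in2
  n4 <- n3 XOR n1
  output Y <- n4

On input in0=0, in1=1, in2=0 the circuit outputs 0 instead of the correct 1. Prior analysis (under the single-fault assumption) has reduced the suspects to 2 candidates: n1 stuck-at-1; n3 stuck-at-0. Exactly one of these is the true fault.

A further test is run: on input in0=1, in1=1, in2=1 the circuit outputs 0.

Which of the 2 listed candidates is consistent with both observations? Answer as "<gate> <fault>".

n3 stuck-at-0

Evaluate each candidate on input in0=1, in1=1, in2=1:
  n1 stuck-at-1: n1=1 [stuck-at-1], n2=1, n3=0, n4=1 → 1 — eliminated
  n3 stuck-at-0: n1=0, n2=1, n3=0 [stuck-at-0], n4=0 → 0 — matches
Only n3 stuck-at-0 reproduces the observed 0.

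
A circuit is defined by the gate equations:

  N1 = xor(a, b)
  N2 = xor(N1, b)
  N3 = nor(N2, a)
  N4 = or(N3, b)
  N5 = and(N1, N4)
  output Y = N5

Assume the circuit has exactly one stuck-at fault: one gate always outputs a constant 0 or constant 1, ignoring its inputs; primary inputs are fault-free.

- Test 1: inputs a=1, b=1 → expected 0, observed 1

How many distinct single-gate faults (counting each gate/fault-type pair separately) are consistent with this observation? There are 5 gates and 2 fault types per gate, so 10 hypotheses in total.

Fault-free: N1=0, N2=1, N3=0, N4=1, N5=0 → 0. Observed 1.
  N1 stuck-at-0: output 0 ✗
  N1 stuck-at-1: output 1 ✓
  N2 stuck-at-0: output 0 ✗
  N2 stuck-at-1: output 0 ✗
  N3 stuck-at-0: output 0 ✗
  N3 stuck-at-1: output 0 ✗
  N4 stuck-at-0: output 0 ✗
  N4 stuck-at-1: output 0 ✗
  N5 stuck-at-0: output 0 ✗
  N5 stuck-at-1: output 1 ✓
Consistent faults: {N1 stuck-at-1, N5 stuck-at-1} — 2 in all.

2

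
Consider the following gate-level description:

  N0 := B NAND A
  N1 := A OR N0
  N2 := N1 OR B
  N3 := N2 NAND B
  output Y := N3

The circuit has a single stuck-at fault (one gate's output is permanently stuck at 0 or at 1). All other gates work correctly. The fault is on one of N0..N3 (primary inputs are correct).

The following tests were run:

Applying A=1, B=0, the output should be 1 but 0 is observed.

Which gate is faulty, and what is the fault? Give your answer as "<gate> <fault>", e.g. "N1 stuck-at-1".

N3 stuck-at-0

Fault-free values for test 1 (A=1, B=0): N0=1, N1=1, N2=1, N3=1, giving Y=1. Observed 0.
Test 1: faults giving observed 0 are {N3 stuck-at-0}.
Only N3 stuck-at-0 is consistent with every test.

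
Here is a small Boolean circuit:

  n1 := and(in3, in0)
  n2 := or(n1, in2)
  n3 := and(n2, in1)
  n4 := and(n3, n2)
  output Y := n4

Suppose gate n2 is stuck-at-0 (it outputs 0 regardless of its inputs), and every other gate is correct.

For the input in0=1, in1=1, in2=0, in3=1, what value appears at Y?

Propagate with n2 forced: n1=1, n2=0 [stuck-at-0], n3=0, n4=0.
So Y = 0. (Without the fault it would be 1.)

0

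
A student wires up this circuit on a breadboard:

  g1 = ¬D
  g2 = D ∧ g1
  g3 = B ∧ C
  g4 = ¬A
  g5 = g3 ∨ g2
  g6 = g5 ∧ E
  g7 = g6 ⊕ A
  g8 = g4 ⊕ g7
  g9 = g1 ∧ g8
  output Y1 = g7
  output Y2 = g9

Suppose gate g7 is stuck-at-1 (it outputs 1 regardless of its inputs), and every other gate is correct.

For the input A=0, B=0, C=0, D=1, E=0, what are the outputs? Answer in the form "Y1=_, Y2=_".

Propagate with g7 forced: g1=0, g2=0, g3=0, g4=1, g5=0, g6=0, g7=1 [stuck-at-1], g8=0, g9=0.
So the outputs are Y1=1, Y2=0. (Without the fault they would be Y1=0, Y2=0.)

Y1=1, Y2=0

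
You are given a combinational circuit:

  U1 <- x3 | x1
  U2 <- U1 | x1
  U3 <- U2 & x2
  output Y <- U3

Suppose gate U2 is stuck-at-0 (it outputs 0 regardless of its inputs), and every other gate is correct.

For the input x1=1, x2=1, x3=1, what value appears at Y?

Propagate with U2 forced: U1=1, U2=0 [stuck-at-0], U3=0.
So Y = 0. (Without the fault it would be 1.)

0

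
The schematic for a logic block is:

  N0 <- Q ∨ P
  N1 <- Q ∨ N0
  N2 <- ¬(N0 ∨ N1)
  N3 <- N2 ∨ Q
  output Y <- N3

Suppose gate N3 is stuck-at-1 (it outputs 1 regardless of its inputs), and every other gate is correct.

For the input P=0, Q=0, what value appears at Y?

Propagate with N3 forced: N0=0, N1=0, N2=1, N3=1 [stuck-at-1].
So Y = 1. (Same as the fault-free value — the fault is masked on this input.)

1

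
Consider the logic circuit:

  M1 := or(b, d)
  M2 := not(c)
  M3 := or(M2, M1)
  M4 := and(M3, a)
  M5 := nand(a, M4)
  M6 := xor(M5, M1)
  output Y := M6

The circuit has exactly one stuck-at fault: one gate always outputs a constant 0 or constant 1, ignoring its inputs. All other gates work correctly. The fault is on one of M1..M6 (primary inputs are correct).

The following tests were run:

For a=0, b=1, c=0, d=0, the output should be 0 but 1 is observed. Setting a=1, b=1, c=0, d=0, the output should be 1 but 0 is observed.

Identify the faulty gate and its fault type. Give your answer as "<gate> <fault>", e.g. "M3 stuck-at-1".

M1 stuck-at-0

Fault-free values for test 1 (a=0, b=1, c=0, d=0): M1=1, M2=1, M3=1, M4=0, M5=1, M6=0, giving Y=0. Observed 1.
Test 1: faults giving observed 1 are {M1 stuck-at-0, M5 stuck-at-0, M6 stuck-at-1}.
Test 2 (a=1, b=1, c=0, d=0): fault-free M1=1, M2=1, M3=1, M4=1, M5=0, M6=1 → 1; observed 0. Eliminates M5 stuck-at-0, M6 stuck-at-1.
Only M1 stuck-at-0 is consistent with every test.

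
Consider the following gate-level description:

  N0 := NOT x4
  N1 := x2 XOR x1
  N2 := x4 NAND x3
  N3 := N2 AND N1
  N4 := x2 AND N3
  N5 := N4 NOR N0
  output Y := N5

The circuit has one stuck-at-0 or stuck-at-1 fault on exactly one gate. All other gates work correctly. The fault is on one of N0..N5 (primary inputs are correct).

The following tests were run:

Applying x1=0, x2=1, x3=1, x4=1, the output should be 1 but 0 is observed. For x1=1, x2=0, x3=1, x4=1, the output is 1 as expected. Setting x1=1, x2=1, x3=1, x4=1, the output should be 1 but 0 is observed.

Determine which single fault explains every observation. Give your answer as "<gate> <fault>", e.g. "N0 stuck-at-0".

Fault-free values for test 1 (x1=0, x2=1, x3=1, x4=1): N0=0, N1=1, N2=0, N3=0, N4=0, N5=1, giving Y=1. Observed 0.
Test 1: faults giving observed 0 are {N0 stuck-at-1, N2 stuck-at-1, N3 stuck-at-1, N4 stuck-at-1, N5 stuck-at-0}.
Test 2 (x1=1, x2=0, x3=1, x4=1): fault-free N0=0, N1=1, N2=0, N3=0, N4=0, N5=1 → 1; observed 1. Eliminates N0 stuck-at-1, N4 stuck-at-1, N5 stuck-at-0.
Test 3 (x1=1, x2=1, x3=1, x4=1): fault-free N0=0, N1=0, N2=0, N3=0, N4=0, N5=1 → 1; observed 0. Eliminates N2 stuck-at-1.
Only N3 stuck-at-1 is consistent with every test.

N3 stuck-at-1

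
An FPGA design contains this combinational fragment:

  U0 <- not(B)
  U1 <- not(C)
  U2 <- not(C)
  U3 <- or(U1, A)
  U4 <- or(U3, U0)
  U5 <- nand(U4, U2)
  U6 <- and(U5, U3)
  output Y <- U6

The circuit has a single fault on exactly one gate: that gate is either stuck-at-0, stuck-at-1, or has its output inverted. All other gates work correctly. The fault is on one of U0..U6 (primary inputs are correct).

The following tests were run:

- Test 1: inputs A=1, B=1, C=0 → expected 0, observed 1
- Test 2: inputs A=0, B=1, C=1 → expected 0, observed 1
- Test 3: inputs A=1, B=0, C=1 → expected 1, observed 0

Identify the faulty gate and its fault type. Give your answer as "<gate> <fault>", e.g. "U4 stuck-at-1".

Fault-free values for test 1 (A=1, B=1, C=0): U0=0, U1=1, U2=1, U3=1, U4=1, U5=0, U6=0, giving Y=0. Observed 1.
Test 1: faults giving observed 1 are {U2 stuck-at-0, U2 inverted output, U4 stuck-at-0, U4 inverted output, U5 stuck-at-1, U5 inverted output, U6 stuck-at-1, U6 inverted output}.
Test 2 (A=0, B=1, C=1): fault-free U0=0, U1=0, U2=0, U3=0, U4=0, U5=1, U6=0 → 0; observed 1. Eliminates U2 stuck-at-0, U2 inverted output, U4 stuck-at-0, U4 inverted output, U5 stuck-at-1, U5 inverted output.
Test 3 (A=1, B=0, C=1): fault-free U0=1, U1=0, U2=0, U3=1, U4=1, U5=1, U6=1 → 1; observed 0. Eliminates U6 stuck-at-1.
Only U6 inverted output is consistent with every test.

U6 inverted output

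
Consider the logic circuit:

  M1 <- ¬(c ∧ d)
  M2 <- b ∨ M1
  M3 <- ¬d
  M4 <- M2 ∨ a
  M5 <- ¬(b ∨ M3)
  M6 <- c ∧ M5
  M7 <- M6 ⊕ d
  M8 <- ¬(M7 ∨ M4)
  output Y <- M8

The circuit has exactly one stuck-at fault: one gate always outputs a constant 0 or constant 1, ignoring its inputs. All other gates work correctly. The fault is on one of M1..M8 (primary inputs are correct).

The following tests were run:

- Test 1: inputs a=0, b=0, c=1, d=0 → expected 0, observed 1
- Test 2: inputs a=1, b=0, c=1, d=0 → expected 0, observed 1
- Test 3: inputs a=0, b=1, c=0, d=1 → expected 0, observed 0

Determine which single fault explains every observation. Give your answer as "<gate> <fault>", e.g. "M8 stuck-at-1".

Fault-free values for test 1 (a=0, b=0, c=1, d=0): M1=1, M2=1, M3=1, M4=1, M5=0, M6=0, M7=0, M8=0, giving Y=0. Observed 1.
Test 1: faults giving observed 1 are {M1 stuck-at-0, M2 stuck-at-0, M4 stuck-at-0, M8 stuck-at-1}.
Test 2 (a=1, b=0, c=1, d=0): fault-free M1=1, M2=1, M3=1, M4=1, M5=0, M6=0, M7=0, M8=0 → 0; observed 1. Eliminates M1 stuck-at-0, M2 stuck-at-0.
Test 3 (a=0, b=1, c=0, d=1): fault-free M1=1, M2=1, M3=0, M4=1, M5=0, M6=0, M7=1, M8=0 → 0; observed 0. Eliminates M8 stuck-at-1.
Only M4 stuck-at-0 is consistent with every test.

M4 stuck-at-0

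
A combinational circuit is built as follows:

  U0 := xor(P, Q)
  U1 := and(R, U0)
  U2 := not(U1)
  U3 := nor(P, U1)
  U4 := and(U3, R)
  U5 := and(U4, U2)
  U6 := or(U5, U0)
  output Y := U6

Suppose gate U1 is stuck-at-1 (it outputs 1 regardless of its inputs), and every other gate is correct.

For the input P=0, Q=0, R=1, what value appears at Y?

0

Propagate with U1 forced: U0=0, U1=1 [stuck-at-1], U2=0, U3=0, U4=0, U5=0, U6=0.
So Y = 0. (Without the fault it would be 1.)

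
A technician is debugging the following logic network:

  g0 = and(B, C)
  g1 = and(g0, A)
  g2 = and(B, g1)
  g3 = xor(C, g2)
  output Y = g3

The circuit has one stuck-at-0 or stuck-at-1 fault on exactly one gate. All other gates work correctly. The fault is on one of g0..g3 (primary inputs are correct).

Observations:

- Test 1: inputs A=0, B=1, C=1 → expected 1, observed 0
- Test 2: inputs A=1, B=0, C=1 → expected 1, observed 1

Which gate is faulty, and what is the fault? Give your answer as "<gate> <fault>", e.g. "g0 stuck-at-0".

g1 stuck-at-1

Fault-free values for test 1 (A=0, B=1, C=1): g0=1, g1=0, g2=0, g3=1, giving Y=1. Observed 0.
Test 1: faults giving observed 0 are {g1 stuck-at-1, g2 stuck-at-1, g3 stuck-at-0}.
Test 2 (A=1, B=0, C=1): fault-free g0=0, g1=0, g2=0, g3=1 → 1; observed 1. Eliminates g2 stuck-at-1, g3 stuck-at-0.
Only g1 stuck-at-1 is consistent with every test.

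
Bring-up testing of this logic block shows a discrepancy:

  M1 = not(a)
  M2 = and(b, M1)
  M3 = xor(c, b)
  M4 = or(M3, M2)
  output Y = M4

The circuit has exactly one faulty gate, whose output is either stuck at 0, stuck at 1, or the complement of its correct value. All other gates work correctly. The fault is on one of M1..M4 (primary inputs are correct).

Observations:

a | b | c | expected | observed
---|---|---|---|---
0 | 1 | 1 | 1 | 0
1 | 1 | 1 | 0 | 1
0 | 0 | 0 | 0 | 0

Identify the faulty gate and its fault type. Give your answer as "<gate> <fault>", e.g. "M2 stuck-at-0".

Fault-free values for test 1 (a=0, b=1, c=1): M1=1, M2=1, M3=0, M4=1, giving Y=1. Observed 0.
Test 1: faults giving observed 0 are {M1 stuck-at-0, M1 inverted output, M2 stuck-at-0, M2 inverted output, M4 stuck-at-0, M4 inverted output}.
Test 2 (a=1, b=1, c=1): fault-free M1=0, M2=0, M3=0, M4=0 → 0; observed 1. Eliminates M1 stuck-at-0, M2 stuck-at-0, M4 stuck-at-0.
Test 3 (a=0, b=0, c=0): fault-free M1=1, M2=0, M3=0, M4=0 → 0; observed 0. Eliminates M2 inverted output, M4 inverted output.
Only M1 inverted output is consistent with every test.

M1 inverted output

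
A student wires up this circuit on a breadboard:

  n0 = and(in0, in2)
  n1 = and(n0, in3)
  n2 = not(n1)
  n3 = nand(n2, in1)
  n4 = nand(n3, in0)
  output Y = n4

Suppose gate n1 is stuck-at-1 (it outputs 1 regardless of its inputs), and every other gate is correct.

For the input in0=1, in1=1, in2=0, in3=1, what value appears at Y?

0

Propagate with n1 forced: n0=0, n1=1 [stuck-at-1], n2=0, n3=1, n4=0.
So Y = 0. (Without the fault it would be 1.)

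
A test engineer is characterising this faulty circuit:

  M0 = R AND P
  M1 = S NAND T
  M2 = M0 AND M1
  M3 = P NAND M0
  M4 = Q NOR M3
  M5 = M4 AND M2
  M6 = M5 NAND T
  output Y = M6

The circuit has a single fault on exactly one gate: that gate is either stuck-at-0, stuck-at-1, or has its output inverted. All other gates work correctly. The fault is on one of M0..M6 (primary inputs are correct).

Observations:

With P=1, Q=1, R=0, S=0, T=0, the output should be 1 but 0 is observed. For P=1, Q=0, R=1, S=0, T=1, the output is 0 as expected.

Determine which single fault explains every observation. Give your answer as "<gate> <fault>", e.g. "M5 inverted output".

M6 stuck-at-0

Fault-free values for test 1 (P=1, Q=1, R=0, S=0, T=0): M0=0, M1=1, M2=0, M3=1, M4=0, M5=0, M6=1, giving Y=1. Observed 0.
Test 1: faults giving observed 0 are {M6 stuck-at-0, M6 inverted output}.
Test 2 (P=1, Q=0, R=1, S=0, T=1): fault-free M0=1, M1=1, M2=1, M3=0, M4=1, M5=1, M6=0 → 0; observed 0. Eliminates M6 inverted output.
Only M6 stuck-at-0 is consistent with every test.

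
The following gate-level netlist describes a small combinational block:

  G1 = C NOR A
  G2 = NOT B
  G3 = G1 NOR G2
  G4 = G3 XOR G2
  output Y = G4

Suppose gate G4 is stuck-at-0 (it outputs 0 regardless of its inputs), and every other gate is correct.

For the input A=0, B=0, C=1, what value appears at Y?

0

Propagate with G4 forced: G1=0, G2=1, G3=0, G4=0 [stuck-at-0].
So Y = 0. (Without the fault it would be 1.)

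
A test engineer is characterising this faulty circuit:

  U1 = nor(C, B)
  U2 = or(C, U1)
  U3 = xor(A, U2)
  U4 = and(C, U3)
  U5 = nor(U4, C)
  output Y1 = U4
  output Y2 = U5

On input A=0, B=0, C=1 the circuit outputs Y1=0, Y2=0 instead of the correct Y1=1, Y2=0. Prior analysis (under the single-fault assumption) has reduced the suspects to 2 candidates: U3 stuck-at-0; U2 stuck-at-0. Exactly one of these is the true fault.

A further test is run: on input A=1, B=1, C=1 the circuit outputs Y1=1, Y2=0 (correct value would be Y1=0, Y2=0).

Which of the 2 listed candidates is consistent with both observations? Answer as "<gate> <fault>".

U2 stuck-at-0

Evaluate each candidate on input A=1, B=1, C=1:
  U3 stuck-at-0: U1=0, U2=1, U3=0 [stuck-at-0], U4=0, U5=0 → Y1=0, Y2=0 — eliminated
  U2 stuck-at-0: U1=0, U2=0 [stuck-at-0], U3=1, U4=1, U5=0 → Y1=1, Y2=0 — matches
Only U2 stuck-at-0 reproduces the observed Y1=1, Y2=0.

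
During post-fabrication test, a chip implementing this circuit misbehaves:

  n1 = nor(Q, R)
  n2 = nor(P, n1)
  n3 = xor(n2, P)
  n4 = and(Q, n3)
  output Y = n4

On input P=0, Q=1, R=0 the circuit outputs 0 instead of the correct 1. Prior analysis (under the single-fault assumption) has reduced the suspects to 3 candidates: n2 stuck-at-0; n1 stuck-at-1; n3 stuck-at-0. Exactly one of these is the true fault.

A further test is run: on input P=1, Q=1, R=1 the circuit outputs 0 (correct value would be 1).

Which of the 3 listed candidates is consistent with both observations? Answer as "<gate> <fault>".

n3 stuck-at-0

Evaluate each candidate on input P=1, Q=1, R=1:
  n2 stuck-at-0: n1=0, n2=0 [stuck-at-0], n3=1, n4=1 → 1 — eliminated
  n1 stuck-at-1: n1=1 [stuck-at-1], n2=0, n3=1, n4=1 → 1 — eliminated
  n3 stuck-at-0: n1=0, n2=0, n3=0 [stuck-at-0], n4=0 → 0 — matches
Only n3 stuck-at-0 reproduces the observed 0.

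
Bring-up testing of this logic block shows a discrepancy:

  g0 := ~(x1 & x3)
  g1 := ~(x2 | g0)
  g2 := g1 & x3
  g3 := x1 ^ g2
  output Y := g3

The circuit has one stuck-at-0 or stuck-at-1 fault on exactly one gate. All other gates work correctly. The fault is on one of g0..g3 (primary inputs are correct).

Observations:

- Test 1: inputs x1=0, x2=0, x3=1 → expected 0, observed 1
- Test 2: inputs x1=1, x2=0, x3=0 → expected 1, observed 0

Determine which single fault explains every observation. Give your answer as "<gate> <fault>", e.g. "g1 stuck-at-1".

g2 stuck-at-1

Fault-free values for test 1 (x1=0, x2=0, x3=1): g0=1, g1=0, g2=0, g3=0, giving Y=0. Observed 1.
Test 1: faults giving observed 1 are {g0 stuck-at-0, g1 stuck-at-1, g2 stuck-at-1, g3 stuck-at-1}.
Test 2 (x1=1, x2=0, x3=0): fault-free g0=1, g1=0, g2=0, g3=1 → 1; observed 0. Eliminates g0 stuck-at-0, g1 stuck-at-1, g3 stuck-at-1.
Only g2 stuck-at-1 is consistent with every test.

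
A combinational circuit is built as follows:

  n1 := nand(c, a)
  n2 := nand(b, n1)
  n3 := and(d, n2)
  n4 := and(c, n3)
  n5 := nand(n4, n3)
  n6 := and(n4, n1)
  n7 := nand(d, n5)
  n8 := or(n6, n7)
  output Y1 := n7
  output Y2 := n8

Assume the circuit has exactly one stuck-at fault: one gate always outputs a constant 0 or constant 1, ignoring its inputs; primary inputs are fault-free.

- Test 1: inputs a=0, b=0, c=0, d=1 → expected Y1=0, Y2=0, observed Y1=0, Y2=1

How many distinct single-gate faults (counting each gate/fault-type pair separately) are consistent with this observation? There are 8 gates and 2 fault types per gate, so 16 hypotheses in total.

2

Fault-free: n1=1, n2=1, n3=1, n4=0, n5=1, n6=0, n7=0, n8=0 → Y1=0, Y2=0. Observed Y1=0, Y2=1.
  n1: none of the 2 fault types match ✗
  n2: none of the 2 fault types match ✗
  n3: none of the 2 fault types match ✗
  n4: none of the 2 fault types match ✗
  n5: none of the 2 fault types match ✗
  n6: stuck-at-1 ✓; others ✗
  n7: none of the 2 fault types match ✗
  n8: stuck-at-1 ✓; others ✗
Consistent faults: {n6 stuck-at-1, n8 stuck-at-1} — 2 in all.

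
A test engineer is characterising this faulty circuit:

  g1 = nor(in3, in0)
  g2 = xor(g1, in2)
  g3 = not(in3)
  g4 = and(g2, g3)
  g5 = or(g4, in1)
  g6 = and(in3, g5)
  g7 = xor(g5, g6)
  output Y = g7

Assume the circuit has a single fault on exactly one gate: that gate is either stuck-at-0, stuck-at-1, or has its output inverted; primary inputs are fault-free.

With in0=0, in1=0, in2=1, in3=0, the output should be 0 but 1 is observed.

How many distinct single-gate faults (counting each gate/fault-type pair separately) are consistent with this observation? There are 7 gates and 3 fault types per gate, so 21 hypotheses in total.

12

Fault-free: g1=1, g2=0, g3=1, g4=0, g5=0, g6=0, g7=0 → 0. Observed 1.
  g1: stuck-at-0, inverted output ✓; others ✗
  g2: stuck-at-1, inverted output ✓; others ✗
  g3: none of the 3 fault types match ✗
  g4: stuck-at-1, inverted output ✓; others ✗
  g5: stuck-at-1, inverted output ✓; others ✗
  g6: stuck-at-1, inverted output ✓; others ✗
  g7: stuck-at-1, inverted output ✓; others ✗
Consistent faults: {g1 stuck-at-0, g1 inverted output, g2 stuck-at-1, g2 inverted output, g4 stuck-at-1, g4 inverted output, g5 stuck-at-1, g5 inverted output, g6 stuck-at-1, g6 inverted output, g7 stuck-at-1, g7 inverted output} — 12 in all.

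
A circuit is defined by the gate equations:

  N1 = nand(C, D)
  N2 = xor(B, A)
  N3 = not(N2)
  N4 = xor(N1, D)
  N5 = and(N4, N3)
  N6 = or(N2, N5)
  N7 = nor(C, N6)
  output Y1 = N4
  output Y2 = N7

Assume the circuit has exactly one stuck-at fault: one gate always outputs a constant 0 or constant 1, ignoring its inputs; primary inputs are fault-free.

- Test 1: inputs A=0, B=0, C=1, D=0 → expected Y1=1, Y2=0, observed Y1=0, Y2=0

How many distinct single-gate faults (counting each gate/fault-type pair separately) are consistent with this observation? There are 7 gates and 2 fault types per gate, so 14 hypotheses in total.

2

Fault-free: N1=1, N2=0, N3=1, N4=1, N5=1, N6=1, N7=0 → Y1=1, Y2=0. Observed Y1=0, Y2=0.
  N1 stuck-at-0: output Y1=0, Y2=0 ✓
  N1 stuck-at-1: output Y1=1, Y2=0 ✗
  N2 stuck-at-0: output Y1=1, Y2=0 ✗
  N2 stuck-at-1: output Y1=1, Y2=0 ✗
  N3 stuck-at-0: output Y1=1, Y2=0 ✗
  N3 stuck-at-1: output Y1=1, Y2=0 ✗
  N4 stuck-at-0: output Y1=0, Y2=0 ✓
  N4 stuck-at-1: output Y1=1, Y2=0 ✗
  N5 stuck-at-0: output Y1=1, Y2=0 ✗
  N5 stuck-at-1: output Y1=1, Y2=0 ✗
  N6 stuck-at-0: output Y1=1, Y2=0 ✗
  N6 stuck-at-1: output Y1=1, Y2=0 ✗
  N7 stuck-at-0: output Y1=1, Y2=0 ✗
  N7 stuck-at-1: output Y1=1, Y2=1 ✗
Consistent faults: {N1 stuck-at-0, N4 stuck-at-0} — 2 in all.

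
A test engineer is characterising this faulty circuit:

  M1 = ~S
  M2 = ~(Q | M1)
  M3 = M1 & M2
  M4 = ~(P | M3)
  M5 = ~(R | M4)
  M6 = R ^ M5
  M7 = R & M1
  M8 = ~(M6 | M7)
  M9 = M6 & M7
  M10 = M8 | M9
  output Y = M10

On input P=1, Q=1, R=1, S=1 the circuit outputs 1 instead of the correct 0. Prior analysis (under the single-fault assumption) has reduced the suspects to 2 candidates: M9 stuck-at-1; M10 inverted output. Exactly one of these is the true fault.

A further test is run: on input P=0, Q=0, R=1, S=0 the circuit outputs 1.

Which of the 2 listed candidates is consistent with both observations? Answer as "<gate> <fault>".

Evaluate each candidate on input P=0, Q=0, R=1, S=0:
  M9 stuck-at-1: M1=1, M2=0, M3=0, M4=1, M5=0, M6=1, M7=1, M8=0, M9=1 [stuck-at-1], M10=1 → 1 — matches
  M10 inverted output: M1=1, M2=0, M3=0, M4=1, M5=0, M6=1, M7=1, M8=0, M9=1, M10=0 [inverted output] → 0 — eliminated
Only M9 stuck-at-1 reproduces the observed 1.

M9 stuck-at-1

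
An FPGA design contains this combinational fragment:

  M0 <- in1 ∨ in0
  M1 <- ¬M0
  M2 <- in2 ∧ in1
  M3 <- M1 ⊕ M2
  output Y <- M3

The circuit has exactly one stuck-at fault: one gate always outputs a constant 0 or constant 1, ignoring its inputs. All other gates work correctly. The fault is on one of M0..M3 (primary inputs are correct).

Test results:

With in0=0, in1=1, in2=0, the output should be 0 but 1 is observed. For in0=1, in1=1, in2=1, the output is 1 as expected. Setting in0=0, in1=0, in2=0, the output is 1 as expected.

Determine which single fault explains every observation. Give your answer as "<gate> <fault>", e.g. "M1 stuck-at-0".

M3 stuck-at-1

Fault-free values for test 1 (in0=0, in1=1, in2=0): M0=1, M1=0, M2=0, M3=0, giving Y=0. Observed 1.
Test 1: faults giving observed 1 are {M0 stuck-at-0, M1 stuck-at-1, M2 stuck-at-1, M3 stuck-at-1}.
Test 2 (in0=1, in1=1, in2=1): fault-free M0=1, M1=0, M2=1, M3=1 → 1; observed 1. Eliminates M0 stuck-at-0, M1 stuck-at-1.
Test 3 (in0=0, in1=0, in2=0): fault-free M0=0, M1=1, M2=0, M3=1 → 1; observed 1. Eliminates M2 stuck-at-1.
Only M3 stuck-at-1 is consistent with every test.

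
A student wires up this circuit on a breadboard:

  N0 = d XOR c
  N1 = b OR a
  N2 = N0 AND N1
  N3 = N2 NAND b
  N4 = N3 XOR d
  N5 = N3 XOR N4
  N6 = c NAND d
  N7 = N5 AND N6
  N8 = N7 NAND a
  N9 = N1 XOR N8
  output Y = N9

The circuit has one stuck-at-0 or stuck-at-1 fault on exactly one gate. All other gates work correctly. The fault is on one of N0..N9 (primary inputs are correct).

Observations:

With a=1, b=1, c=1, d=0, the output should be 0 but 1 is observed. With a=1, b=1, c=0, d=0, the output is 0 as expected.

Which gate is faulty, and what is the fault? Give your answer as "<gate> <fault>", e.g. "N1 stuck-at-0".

Fault-free values for test 1 (a=1, b=1, c=1, d=0): N0=1, N1=1, N2=1, N3=0, N4=0, N5=0, N6=1, N7=0, N8=1, N9=0, giving Y=0. Observed 1.
Test 1: faults giving observed 1 are {N1 stuck-at-0, N4 stuck-at-1, N5 stuck-at-1, N7 stuck-at-1, N8 stuck-at-0, N9 stuck-at-1}.
Test 2 (a=1, b=1, c=0, d=0): fault-free N0=0, N1=1, N2=0, N3=1, N4=1, N5=0, N6=1, N7=0, N8=1, N9=0 → 0; observed 0. Eliminates N1 stuck-at-0, N5 stuck-at-1, N7 stuck-at-1, N8 stuck-at-0, N9 stuck-at-1.
Only N4 stuck-at-1 is consistent with every test.

N4 stuck-at-1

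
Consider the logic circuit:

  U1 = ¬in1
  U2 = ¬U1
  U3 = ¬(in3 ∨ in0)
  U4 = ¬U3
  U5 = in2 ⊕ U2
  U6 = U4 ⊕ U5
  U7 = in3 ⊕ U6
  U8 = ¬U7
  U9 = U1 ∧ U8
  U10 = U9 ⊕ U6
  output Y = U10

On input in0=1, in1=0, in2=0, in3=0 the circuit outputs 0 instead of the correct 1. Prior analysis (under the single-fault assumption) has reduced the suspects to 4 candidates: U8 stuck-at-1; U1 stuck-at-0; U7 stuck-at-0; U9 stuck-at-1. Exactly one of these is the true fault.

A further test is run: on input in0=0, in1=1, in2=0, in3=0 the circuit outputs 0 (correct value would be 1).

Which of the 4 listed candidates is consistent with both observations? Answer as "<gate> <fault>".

U9 stuck-at-1

Evaluate each candidate on input in0=0, in1=1, in2=0, in3=0:
  U8 stuck-at-1: U1=0, U2=1, U3=1, U4=0, U5=1, U6=1, U7=1, U8=1 [stuck-at-1], U9=0, U10=1 → 1 — eliminated
  U1 stuck-at-0: U1=0 [stuck-at-0], U2=1, U3=1, U4=0, U5=1, U6=1, U7=1, U8=0, U9=0, U10=1 → 1 — eliminated
  U7 stuck-at-0: U1=0, U2=1, U3=1, U4=0, U5=1, U6=1, U7=0 [stuck-at-0], U8=1, U9=0, U10=1 → 1 — eliminated
  U9 stuck-at-1: U1=0, U2=1, U3=1, U4=0, U5=1, U6=1, U7=1, U8=0, U9=1 [stuck-at-1], U10=0 → 0 — matches
Only U9 stuck-at-1 reproduces the observed 0.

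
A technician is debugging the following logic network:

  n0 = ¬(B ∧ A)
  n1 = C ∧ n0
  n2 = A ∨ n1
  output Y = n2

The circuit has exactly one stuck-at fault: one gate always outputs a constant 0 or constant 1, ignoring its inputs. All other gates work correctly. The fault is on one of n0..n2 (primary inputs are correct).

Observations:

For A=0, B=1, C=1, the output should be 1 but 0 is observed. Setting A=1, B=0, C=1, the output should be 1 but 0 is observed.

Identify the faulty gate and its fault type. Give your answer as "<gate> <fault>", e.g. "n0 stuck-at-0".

n2 stuck-at-0

Fault-free values for test 1 (A=0, B=1, C=1): n0=1, n1=1, n2=1, giving Y=1. Observed 0.
Test 1: faults giving observed 0 are {n0 stuck-at-0, n1 stuck-at-0, n2 stuck-at-0}.
Test 2 (A=1, B=0, C=1): fault-free n0=1, n1=1, n2=1 → 1; observed 0. Eliminates n0 stuck-at-0, n1 stuck-at-0.
Only n2 stuck-at-0 is consistent with every test.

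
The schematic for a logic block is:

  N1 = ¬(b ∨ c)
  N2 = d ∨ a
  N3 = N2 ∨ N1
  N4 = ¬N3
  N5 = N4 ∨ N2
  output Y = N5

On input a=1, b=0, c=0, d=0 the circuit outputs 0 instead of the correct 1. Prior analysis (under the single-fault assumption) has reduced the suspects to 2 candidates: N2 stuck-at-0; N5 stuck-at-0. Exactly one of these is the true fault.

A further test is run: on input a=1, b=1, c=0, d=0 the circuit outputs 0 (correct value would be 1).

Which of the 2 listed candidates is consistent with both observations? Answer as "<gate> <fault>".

N5 stuck-at-0

Evaluate each candidate on input a=1, b=1, c=0, d=0:
  N2 stuck-at-0: N1=0, N2=0 [stuck-at-0], N3=0, N4=1, N5=1 → 1 — eliminated
  N5 stuck-at-0: N1=0, N2=1, N3=1, N4=0, N5=0 [stuck-at-0] → 0 — matches
Only N5 stuck-at-0 reproduces the observed 0.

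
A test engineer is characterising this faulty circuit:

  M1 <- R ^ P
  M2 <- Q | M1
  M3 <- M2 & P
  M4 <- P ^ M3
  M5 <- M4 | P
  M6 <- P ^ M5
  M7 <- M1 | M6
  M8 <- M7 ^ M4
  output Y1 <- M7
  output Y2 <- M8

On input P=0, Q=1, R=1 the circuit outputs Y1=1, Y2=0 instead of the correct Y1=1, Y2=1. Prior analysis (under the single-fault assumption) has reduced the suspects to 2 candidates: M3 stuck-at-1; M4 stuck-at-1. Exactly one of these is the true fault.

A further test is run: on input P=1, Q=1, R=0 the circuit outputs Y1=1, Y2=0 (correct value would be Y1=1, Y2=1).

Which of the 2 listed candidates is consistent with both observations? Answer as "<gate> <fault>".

M4 stuck-at-1

Evaluate each candidate on input P=1, Q=1, R=0:
  M3 stuck-at-1: M1=1, M2=1, M3=1 [stuck-at-1], M4=0, M5=1, M6=0, M7=1, M8=1 → Y1=1, Y2=1 — eliminated
  M4 stuck-at-1: M1=1, M2=1, M3=1, M4=1 [stuck-at-1], M5=1, M6=0, M7=1, M8=0 → Y1=1, Y2=0 — matches
Only M4 stuck-at-1 reproduces the observed Y1=1, Y2=0.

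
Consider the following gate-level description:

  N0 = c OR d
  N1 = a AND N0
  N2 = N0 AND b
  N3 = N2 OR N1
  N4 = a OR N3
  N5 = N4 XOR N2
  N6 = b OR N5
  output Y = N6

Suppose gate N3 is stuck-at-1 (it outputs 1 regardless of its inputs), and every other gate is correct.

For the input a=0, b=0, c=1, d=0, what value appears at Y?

1

Propagate with N3 forced: N0=1, N1=0, N2=0, N3=1 [stuck-at-1], N4=1, N5=1, N6=1.
So Y = 1. (Without the fault it would be 0.)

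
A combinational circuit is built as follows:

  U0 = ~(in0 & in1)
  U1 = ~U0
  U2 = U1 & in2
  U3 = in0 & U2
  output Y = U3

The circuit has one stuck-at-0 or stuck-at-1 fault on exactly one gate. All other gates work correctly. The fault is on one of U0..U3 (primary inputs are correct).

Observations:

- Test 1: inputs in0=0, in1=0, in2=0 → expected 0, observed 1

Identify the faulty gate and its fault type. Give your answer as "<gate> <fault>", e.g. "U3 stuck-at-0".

Fault-free values for test 1 (in0=0, in1=0, in2=0): U0=1, U1=0, U2=0, U3=0, giving Y=0. Observed 1.
Test 1: faults giving observed 1 are {U3 stuck-at-1}.
Only U3 stuck-at-1 is consistent with every test.

U3 stuck-at-1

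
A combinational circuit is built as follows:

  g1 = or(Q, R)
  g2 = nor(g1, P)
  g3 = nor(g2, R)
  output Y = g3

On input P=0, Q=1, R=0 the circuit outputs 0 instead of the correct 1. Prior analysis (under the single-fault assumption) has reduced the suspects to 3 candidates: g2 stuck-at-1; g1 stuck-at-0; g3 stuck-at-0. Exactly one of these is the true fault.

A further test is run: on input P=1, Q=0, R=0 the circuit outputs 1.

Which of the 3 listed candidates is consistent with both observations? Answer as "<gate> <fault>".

g1 stuck-at-0

Evaluate each candidate on input P=1, Q=0, R=0:
  g2 stuck-at-1: g1=0, g2=1 [stuck-at-1], g3=0 → 0 — eliminated
  g1 stuck-at-0: g1=0 [stuck-at-0], g2=0, g3=1 → 1 — matches
  g3 stuck-at-0: g1=0, g2=0, g3=0 [stuck-at-0] → 0 — eliminated
Only g1 stuck-at-0 reproduces the observed 1.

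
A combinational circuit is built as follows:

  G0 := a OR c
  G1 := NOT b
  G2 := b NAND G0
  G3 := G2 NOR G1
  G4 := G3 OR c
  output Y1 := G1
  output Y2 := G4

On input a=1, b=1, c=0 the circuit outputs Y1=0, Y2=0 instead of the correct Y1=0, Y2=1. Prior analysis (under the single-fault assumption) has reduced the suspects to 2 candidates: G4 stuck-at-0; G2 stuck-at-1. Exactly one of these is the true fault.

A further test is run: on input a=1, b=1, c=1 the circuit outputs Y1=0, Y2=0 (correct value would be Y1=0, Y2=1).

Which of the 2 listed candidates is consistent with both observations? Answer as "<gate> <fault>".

Evaluate each candidate on input a=1, b=1, c=1:
  G4 stuck-at-0: G0=1, G1=0, G2=0, G3=1, G4=0 [stuck-at-0] → Y1=0, Y2=0 — matches
  G2 stuck-at-1: G0=1, G1=0, G2=1 [stuck-at-1], G3=0, G4=1 → Y1=0, Y2=1 — eliminated
Only G4 stuck-at-0 reproduces the observed Y1=0, Y2=0.

G4 stuck-at-0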